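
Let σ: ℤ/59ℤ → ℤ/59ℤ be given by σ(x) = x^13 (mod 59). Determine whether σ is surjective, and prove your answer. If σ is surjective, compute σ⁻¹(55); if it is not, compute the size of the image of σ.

Since 59 is prime, the nonzero elements of ℤ/59ℤ form a cyclic group of order 58.
As gcd(13, 58) = 1, raising to the 13th power is a bijection on this group: if u^13 ≡ v^13 then (uv^{−1})^13 = 1, and the only element of order dividing gcd(13, 58) = 1 is 1, so u = v.
With σ(0) = 0 this makes σ injective on all of ℤ/59ℤ, hence bijective (finite equal-size domain and codomain). In particular σ is surjective.
Since σ is surjective, we find the preimage of 55. The inverse of x ↦ x^13 on (ℤ/59ℤ)^× is x ↦ x^9, because 13·9 = 117 = 2·58 + 1 ≡ 1 (mod 58) and x^{58} = 1 for x ≠ 0 (Fermat). So σ⁻¹(55) = 55^9 mod 59.
Repeated squaring mod 59: 55^1 ≡ 55, 55^2 ≡ 55² = 3025 ≡ 16, 55^4 ≡ 16² = 256 ≡ 20, 55^8 ≡ 20² = 400 ≡ 46. Since 9 = 8 + 1, 55^9 ≡ 46·55: 46·55 = 2530 ≡ 52. So 55^9 ≡ 52 (mod 59).
Hence σ⁻¹(55) = 52.

52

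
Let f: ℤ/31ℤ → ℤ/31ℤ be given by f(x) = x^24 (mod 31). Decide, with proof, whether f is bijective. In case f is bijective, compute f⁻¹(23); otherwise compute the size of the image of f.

f(1) = 1^24 = 1.
f(5): Repeated squaring mod 31: 5^1 ≡ 5, 5^2 ≡ 5² = 25, 5^4 ≡ 25² = 625 ≡ 5, 5^8 ≡ 5² = 25, 5^16 ≡ 25² = 625 ≡ 5. Since 24 = 16 + 8, 5^24 ≡ 5·25: 5·25 = 125 ≡ 1. So 5^24 ≡ 1 (mod 31).
So f(1) = f(5) = 1 while 1 ≠ 5, thus f is not injective, hence not bijective.
Since f is not bijective, we determine |image(f)|. Computing x^24 mod 31 for each x (by repeated squaring, reducing mod 31 at every step), the values f(0), f(1), …, f(30) are: 0, 1, 16, 2, 8, 1, 1, 8, 4, 4, 16, 8, 16, 2, 4, 2, 2, 4, 2, 16, 8, 16, 4, 4, 8, 1, 1, 8, 2, 16, 1.
The distinct values are {0, 1, 2, 4, 8, 16}; there are 6 of them.

6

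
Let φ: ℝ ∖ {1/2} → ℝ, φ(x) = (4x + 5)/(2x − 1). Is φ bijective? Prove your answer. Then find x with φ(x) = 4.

If φ(x) = 2, cross-multiplying gives 2(4x + 5) = 4(2x − 1), which simplifies to 10 = −4 — false.  So 2 has no preimage and φ is not surjective.
Hence φ is not bijective.
Solving φ(x) = 4: cross-multiplying gives 4x + 5 = 4(2x − 1), which rearranges to −4x = −9, so x = 9/4.

9/4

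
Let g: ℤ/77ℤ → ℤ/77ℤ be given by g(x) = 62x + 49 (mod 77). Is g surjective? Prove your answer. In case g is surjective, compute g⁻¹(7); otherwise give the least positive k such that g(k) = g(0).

49

Recall: g is surjective if every y in the codomain equals g(x) for some x in the domain.
Since gcd(62, 77) = 1, 62 is invertible modulo 77. Euclid's algorithm: 77 = 1·62 + 15, 62 = 4·15 + 2, 15 = 7·2 + 1; back-substituting gives 1 = 41·62 − 33·77, so 62⁻¹ ≡ 41 (mod 77).
For any y ∈ ℤ/77ℤ, x = 41(y − 49) mod 77 satisfies g(x) = 62·41(y − 49) + 49 ≡ y (since 62·41 ≡ 1 mod 77). So every y has a preimage.
Thus g is surjective.
Since g is surjective, we find g⁻¹(7): we need 62x ≡ 7 − 49 ≡ 35 (mod 77). Using 62⁻¹ = 41: x ≡ 41·35 = 1435 = 18·77 + 49, so x = 49.
Check: g(49) = 62·49 + 49 = 3087 = 40·77 + 7 ≡ 7 (mod 77).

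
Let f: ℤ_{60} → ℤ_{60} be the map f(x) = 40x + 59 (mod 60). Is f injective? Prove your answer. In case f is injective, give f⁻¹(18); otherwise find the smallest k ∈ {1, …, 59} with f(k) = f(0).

We have gcd(40, 60) = 20 > 1. Taking u = 0 and v = 3: f(0) = 59 and f(3) = 40·3 + 59 = 179 ≡ 59 (mod 60).
So f(0) = f(3) while 0 ≠ 3, therefore f is not injective.
Since f is not injective, we find the least positive k with f(k) = f(0): this means 40k ≡ 0 (mod 60), i.e. 60 ∣ 40k. Since gcd(40, 60) = 20, dividing through by 20 this holds exactly when 3 ∣ 2k, and as gcd(2, 3) = 1, exactly when 3 ∣ k.
The smallest positive such k is 3.

3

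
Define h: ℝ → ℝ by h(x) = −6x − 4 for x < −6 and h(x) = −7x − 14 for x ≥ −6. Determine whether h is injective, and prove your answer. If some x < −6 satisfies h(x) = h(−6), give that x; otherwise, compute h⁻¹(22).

-36/7

Both pieces are strictly decreasing (slopes −6 and −7), so each is injective on its own interval.
The left piece maps (−∞, −6) onto (32, ∞); the right piece maps [−6, ∞) onto (−∞, 28].
These images are disjoint, so no value is attained by both pieces. So h is injective.
Because the two images are disjoint, no x < −6 has h(x) = h(−6), so we compute h⁻¹(22): 22 lies in (−∞, 28], so solve −7x − 14 = 22: x = (22 + 14)/(−7) = −36/7.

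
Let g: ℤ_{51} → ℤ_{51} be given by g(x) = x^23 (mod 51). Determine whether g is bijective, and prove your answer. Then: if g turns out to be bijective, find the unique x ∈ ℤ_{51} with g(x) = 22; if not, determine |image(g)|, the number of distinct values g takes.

10

Computing x^23 mod 51 for each x (by repeated squaring, reducing mod 51 at every step), the values g(0), g(1), …, g(50) are: 0, 1, 26, 45, 13, 44, 48, 46, 32, 36, 22, 20, 24, 4, 23, 42, 16, 17, 18, 43, 11, 30, 10, 14, 12, 49, 2, 39, 37, 41, 21, 40, 8, 33, 34, 35, 9, 28, 47, 27, 31, 29, 15, 19, 5, 3, 7, 38, 6, 25, 50.
Every element of ℤ_{51} appears exactly once in this list, so g is a bijection, and in particular bijective.
Since g is bijective, we read off the preimage of 22 from the same table: g(10) = 22, so g⁻¹(22) = 10.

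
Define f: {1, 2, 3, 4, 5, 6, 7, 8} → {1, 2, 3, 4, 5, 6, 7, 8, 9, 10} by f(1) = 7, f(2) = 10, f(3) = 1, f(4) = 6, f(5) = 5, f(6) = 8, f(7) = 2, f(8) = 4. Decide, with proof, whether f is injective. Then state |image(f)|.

8

The values f(1), …, f(8) are 7, 10, 1, 6, 5, 8, 2, 4 — all distinct.
So f(u) = f(v) only when u = v, and f is injective.
The image of f is {1, 2, 4, 5, 6, 7, 8, 10}, which has 8 elements.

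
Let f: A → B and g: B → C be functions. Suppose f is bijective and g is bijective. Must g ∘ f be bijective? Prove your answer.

bijective

Injectivity: if g(f(u)) = g(f(v)) then f(u) = f(v) (g injective) so u = v (f injective).
Surjectivity: for c ∈ C pick b with g(b) = c, then a with f(a) = b; then (g ∘ f)(a) = c.
Therefore g ∘ f is bijective.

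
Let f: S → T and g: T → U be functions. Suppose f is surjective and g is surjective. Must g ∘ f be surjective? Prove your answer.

surjective

Let c ∈ U. Since g is surjective, there is b ∈ T with g(b) = c. Since f is surjective, there is a ∈ S with f(a) = b.
Then (g ∘ f)(a) = g(b) = c. Therefore g ∘ f is surjective.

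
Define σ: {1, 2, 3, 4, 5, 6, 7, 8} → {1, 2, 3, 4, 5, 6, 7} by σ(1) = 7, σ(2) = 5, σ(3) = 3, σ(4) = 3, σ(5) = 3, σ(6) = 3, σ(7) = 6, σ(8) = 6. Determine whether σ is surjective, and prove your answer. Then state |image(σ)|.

4

No element maps to 1, so σ is not surjective.
The image of σ is {3, 5, 6, 7}, which has 4 elements.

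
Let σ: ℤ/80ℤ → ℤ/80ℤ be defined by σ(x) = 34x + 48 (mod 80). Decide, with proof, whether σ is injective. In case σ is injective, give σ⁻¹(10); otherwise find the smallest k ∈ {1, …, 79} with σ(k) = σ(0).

40

We have gcd(34, 80) = 2 > 1. Taking u = 0 and v = 40: σ(0) = 48 and σ(40) = 34·40 + 48 = 1408 ≡ 48 (mod 80).
So σ(0) = σ(40) while 0 ≠ 40, thus σ is not injective.
Since σ is not injective, we find the least positive k with σ(k) = σ(0): this means 34k ≡ 0 (mod 80), i.e. 80 ∣ 34k. Since gcd(34, 80) = 2, dividing through by 2 this holds exactly when 40 ∣ 17k, and as gcd(17, 40) = 1, exactly when 40 ∣ k.
The smallest positive such k is 40.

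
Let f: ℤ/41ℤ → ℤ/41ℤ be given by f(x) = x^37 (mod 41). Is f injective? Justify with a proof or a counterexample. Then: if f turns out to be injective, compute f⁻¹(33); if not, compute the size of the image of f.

20

Since 41 is prime, the nonzero elements of ℤ/41ℤ form a cyclic group of order 40.
As gcd(37, 40) = 1, raising to the 37th power is a bijection on this group: if x_1^37 ≡ x_2^37 then (x_1x_2^{−1})^37 = 1, and the only element of order dividing gcd(37, 40) = 1 is 1, so x_1 = x_2.
With f(0) = 0 this makes f injective on all of ℤ/41ℤ, hence bijective (finite equal-size domain and codomain). In particular f is injective.
Since f is injective, we find the preimage of 33. The inverse of x ↦ x^37 on (ℤ/41ℤ)^× is x ↦ x^13, because 37·13 = 481 = 12·40 + 1 ≡ 1 (mod 40) and x^{40} = 1 for x ≠ 0 (Fermat). So f⁻¹(33) = 33^13 mod 41.
Repeated squaring mod 41: 33^1 ≡ 33, 33^2 ≡ 33² = 1089 ≡ 23, 33^4 ≡ 23² = 529 ≡ 37, 33^8 ≡ 37² = 1369 ≡ 16. Since 13 = 8 + 4 + 1, 33^13 ≡ 16·37·33: 16·37 = 592 ≡ 18, then 18·33 = 594 ≡ 20. So 33^13 ≡ 20 (mod 41).
Hence f⁻¹(33) = 20.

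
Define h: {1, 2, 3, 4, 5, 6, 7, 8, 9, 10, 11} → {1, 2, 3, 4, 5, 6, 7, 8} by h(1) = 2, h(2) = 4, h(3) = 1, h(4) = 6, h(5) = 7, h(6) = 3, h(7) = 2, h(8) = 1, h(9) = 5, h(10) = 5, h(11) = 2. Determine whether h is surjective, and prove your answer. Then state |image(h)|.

7

No element maps to 8, so h is not surjective.
The image of h is {1, 2, 3, 4, 5, 6, 7}, which has 7 elements.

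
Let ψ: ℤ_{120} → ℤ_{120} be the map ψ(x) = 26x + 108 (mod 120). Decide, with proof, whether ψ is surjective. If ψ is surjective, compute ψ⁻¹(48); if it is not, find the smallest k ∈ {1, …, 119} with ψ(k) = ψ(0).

Recall that ψ is surjective if every y in the codomain equals ψ(x) for some x in the domain.
Since gcd(26, 120) = 2, we have 26x ≡ 0 (mod 2) for all x, so ψ(x) ≡ 0 (mod 2).
But 1 ≢ 0 (mod 2), so 1 ∈ ℤ_{120} has no preimage. Thus ψ is not surjective.
Since ψ is not surjective, we find the least positive k with ψ(k) = ψ(0): this means 26k ≡ 0 (mod 120), i.e. 120 ∣ 26k. Since gcd(26, 120) = 2, dividing through by 2 this holds exactly when 60 ∣ 13k, and as gcd(13, 60) = 1, exactly when 60 ∣ k.
The smallest positive such k is 60.

60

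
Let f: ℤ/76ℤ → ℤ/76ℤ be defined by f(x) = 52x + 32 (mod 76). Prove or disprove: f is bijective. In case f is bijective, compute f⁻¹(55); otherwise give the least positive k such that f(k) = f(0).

We have gcd(52, 76) = 4 > 1. Taking u = 0 and v = 19: f(0) = 32 and f(19) = 52·19 + 32 = 1020 ≡ 32 (mod 76).
So f(0) = f(19) while 0 ≠ 19, so f is not injective, hence not bijective.
Since f is not bijective, we find the least positive k with f(k) = f(0): this means 52k ≡ 0 (mod 76), i.e. 76 ∣ 52k. Since gcd(52, 76) = 4, dividing through by 4 this holds exactly when 19 ∣ 13k, and as gcd(13, 19) = 1, exactly when 19 ∣ k.
The smallest positive such k is 19.

19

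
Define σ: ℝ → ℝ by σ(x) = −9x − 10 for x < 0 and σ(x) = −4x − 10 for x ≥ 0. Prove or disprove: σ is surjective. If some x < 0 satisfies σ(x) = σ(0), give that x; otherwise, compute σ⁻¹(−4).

Both pieces are strictly decreasing (slopes −9 and −4), so each is injective on its own interval.
The left piece maps (−∞, 0) onto (−10, ∞); the right piece maps [0, ∞) onto (−∞, −10].
These images together cover ℝ, so σ is surjective.
Because the two images are disjoint, no x < 0 has σ(x) = σ(0), so we compute σ⁻¹(−4): −4 lies in (−10, ∞), so solve −9x − 10 = −4: x = (−4 + 10)/(−9) = −2/3.

-2/3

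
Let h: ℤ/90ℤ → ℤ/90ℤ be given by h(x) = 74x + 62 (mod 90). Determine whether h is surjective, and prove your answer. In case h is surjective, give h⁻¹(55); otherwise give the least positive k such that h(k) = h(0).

Recall that surjectivity means every element of the codomain has a preimage under h.
Since gcd(74, 90) = 2, we have 74x ≡ 0 (mod 2) for all x, so h(x) ≡ 0 (mod 2).
But 1 ≢ 0 (mod 2), so 1 ∈ ℤ/90ℤ has no preimage. Thus h is not surjective.
Since h is not surjective, we find the least positive k with h(k) = h(0): this means 74k ≡ 0 (mod 90), i.e. 90 ∣ 74k. Since gcd(74, 90) = 2, dividing through by 2 this holds exactly when 45 ∣ 37k, and as gcd(37, 45) = 1, exactly when 45 ∣ k.
The smallest positive such k is 45.

45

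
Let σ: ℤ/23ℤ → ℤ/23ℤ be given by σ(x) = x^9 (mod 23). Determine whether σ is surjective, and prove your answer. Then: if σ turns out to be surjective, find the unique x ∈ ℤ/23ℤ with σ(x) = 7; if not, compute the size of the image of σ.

17

Since 23 is prime, the nonzero elements of ℤ/23ℤ form a cyclic group of order 22.
As gcd(9, 22) = 1, raising to the 9th power is a bijection on this group: if x_1^9 ≡ x_2^9 then (x_1x_2^{−1})^9 = 1, and the only element of order dividing gcd(9, 22) = 1 is 1, so x_1 = x_2.
With σ(0) = 0 this makes σ injective on all of ℤ/23ℤ, hence bijective (finite equal-size domain and codomain). In particular σ is surjective.
Since σ is surjective, we find the preimage of 7. The inverse of x ↦ x^9 on (ℤ/23ℤ)^× is x ↦ x^5, because 9·5 = 45 = 2·22 + 1 ≡ 1 (mod 22) and x^{22} = 1 for x ≠ 0 (Fermat). So σ⁻¹(7) = 7^5 mod 23.
Repeated squaring mod 23: 7^1 ≡ 7, 7^2 ≡ 7² = 49 ≡ 3, 7^4 ≡ 3² = 9. Since 5 = 4 + 1, 7^5 ≡ 9·7: 9·7 = 63 ≡ 17. So 7^5 ≡ 17 (mod 23).
Hence σ⁻¹(7) = 17.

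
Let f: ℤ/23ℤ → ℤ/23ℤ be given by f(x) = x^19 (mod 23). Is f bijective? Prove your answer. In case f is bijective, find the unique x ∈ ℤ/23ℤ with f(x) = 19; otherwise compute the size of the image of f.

Since 23 is prime, the nonzero elements of ℤ/23ℤ form a cyclic group of order 22.
As gcd(19, 22) = 1, raising to the 19th power is a bijection on this group: if x_1^19 ≡ x_2^19 then (x_1x_2^{−1})^19 = 1, and the only element of order dividing gcd(19, 22) = 1 is 1, so x_1 = x_2.
With f(0) = 0 this makes f injective on all of ℤ/23ℤ, hence bijective (finite equal-size domain and codomain). In particular f is bijective.
Since f is bijective, we find the preimage of 19. The inverse of x ↦ x^19 on (ℤ/23ℤ)^× is x ↦ x^7, because 19·7 = 133 = 6·22 + 1 ≡ 1 (mod 22) and x^{22} = 1 for x ≠ 0 (Fermat). So f⁻¹(19) = 19^7 mod 23.
Repeated squaring mod 23: 19^1 ≡ 19, 19^2 ≡ 19² = 361 ≡ 16, 19^4 ≡ 16² = 256 ≡ 3. Since 7 = 4 + 2 + 1, 19^7 ≡ 3·16·19: 3·16 = 48 ≡ 2, then 2·19 = 38 ≡ 15. So 19^7 ≡ 15 (mod 23).
Hence f⁻¹(19) = 15.

15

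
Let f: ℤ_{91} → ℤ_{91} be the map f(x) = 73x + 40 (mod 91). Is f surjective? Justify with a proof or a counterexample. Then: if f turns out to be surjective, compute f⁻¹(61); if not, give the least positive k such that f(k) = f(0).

14

By definition, f is surjective if every y in the codomain equals f(x) for some x in the domain.
Since gcd(73, 91) = 1, 73 is invertible modulo 91. Euclid's algorithm: 91 = 1·73 + 18, 73 = 4·18 + 1; back-substituting gives 1 = 5·73 − 4·91, so 73⁻¹ ≡ 5 (mod 91).
For any y ∈ ℤ_{91}, x = 5(y − 40) mod 91 satisfies f(x) = 73·5(y − 40) + 40 ≡ y (since 73·5 ≡ 1 mod 91). So every y has a preimage.
Therefore f is surjective.
Since f is surjective, we find f⁻¹(61): we need 73x ≡ 61 − 40 ≡ 21 (mod 91). Using 73⁻¹ = 5: x ≡ 5·21 = 105 = 1·91 + 14, so x = 14.
Check: f(14) = 73·14 + 40 = 1062 = 11·91 + 61 ≡ 61 (mod 91).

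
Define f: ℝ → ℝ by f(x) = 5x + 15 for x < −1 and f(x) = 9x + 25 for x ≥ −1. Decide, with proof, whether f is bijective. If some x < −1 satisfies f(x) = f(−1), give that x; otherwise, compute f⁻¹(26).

Both pieces are strictly increasing (slopes 5 and 9), so each is injective on its own interval.
The left piece maps (−∞, −1) onto (−∞, 10); the right piece maps [−1, ∞) onto [16, ∞).
The images leave a gap (10 has no preimage), so f is not surjective, hence not bijective.
Because the two images are disjoint, no x < −1 has f(x) = f(−1), so we compute f⁻¹(26): 26 lies in [16, ∞), so solve 9x + 25 = 26: x = (26 − 25)/9 = 1/9.

1/9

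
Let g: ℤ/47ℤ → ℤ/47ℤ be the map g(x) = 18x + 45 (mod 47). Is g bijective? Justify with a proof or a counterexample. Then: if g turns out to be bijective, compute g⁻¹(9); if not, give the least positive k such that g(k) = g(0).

45

Suppose g(x_1) = g(x_2) in ℤ/47ℤ. Then 18x_1 + 45 ≡ 18x_2 + 45 (mod 47), hence 18(x_1 − x_2) ≡ 0 (mod 47).
Since gcd(18, 47) = 1, 18 is invertible modulo 47, so x_1 − x_2 ≡ 0 (mod 47), i.e. x_1 = x_2.
We now compute 18⁻¹ mod 47 explicitly. Euclid's algorithm: 47 = 2·18 + 11, 18 = 1·11 + 7, 11 = 1·7 + 4, 7 = 1·4 + 3, 4 = 1·3 + 1; back-substituting gives 1 = 34·18 − 13·47, so 18⁻¹ ≡ 34 (mod 47).
Then y ↦ 34(y − 45) is a two-sided inverse to g, so every y ∈ ℤ/47ℤ has a preimage.
Hence g is bijective.
Since g is bijective, we compute g⁻¹(9): solve 18x + 45 ≡ 9 (mod 47), i.e. 18x ≡ 11 (mod 47).
Multiplying by 18⁻¹ = 34 gives x ≡ 34·11 = 374 = 7·47 + 45 ≡ 45 (mod 47).
Check: g(45) = 18·45 + 45 = 855 = 18·47 + 9 ≡ 9 (mod 47).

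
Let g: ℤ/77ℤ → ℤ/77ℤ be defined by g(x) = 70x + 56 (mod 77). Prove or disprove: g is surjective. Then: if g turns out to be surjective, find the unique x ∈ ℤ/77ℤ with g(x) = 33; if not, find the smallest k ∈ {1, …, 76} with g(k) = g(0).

Since gcd(70, 77) = 7, we have 70x ≡ 0 (mod 7) for all x, so g(x) ≡ 0 (mod 7).
But 1 ≢ 0 (mod 7), so 1 ∈ ℤ/77ℤ has no preimage. So g is not surjective.
Since g is not surjective, we find the least positive k with g(k) = g(0): this means 70k ≡ 0 (mod 77), i.e. 77 ∣ 70k. Since gcd(70, 77) = 7, dividing through by 7 this holds exactly when 11 ∣ 10k, and as gcd(10, 11) = 1, exactly when 11 ∣ k.
The smallest positive such k is 11.

11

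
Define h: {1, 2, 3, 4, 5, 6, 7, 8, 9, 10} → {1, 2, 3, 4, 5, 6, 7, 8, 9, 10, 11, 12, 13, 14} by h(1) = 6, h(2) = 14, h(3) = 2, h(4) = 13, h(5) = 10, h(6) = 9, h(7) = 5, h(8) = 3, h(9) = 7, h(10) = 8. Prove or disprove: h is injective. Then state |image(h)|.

The values h(1), …, h(10) are 6, 14, 2, 13, 10, 9, 5, 3, 7, 8 — all distinct.
So h(x_1) = h(x_2) only when x_1 = x_2, and h is injective.
The image of h is {2, 3, 5, 6, 7, 8, 9, 10, 13, 14}, which has 10 elements.

10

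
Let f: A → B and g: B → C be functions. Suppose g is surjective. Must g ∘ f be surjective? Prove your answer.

not surjective

No. Take A = {0}, B = C = {0, 1, 2, 3}, f(0) = 0, and g = identity (surjective).
Then (g ∘ f)(0) = 0, and 3 ∈ C has no preimage under g ∘ f, so g ∘ f is not surjective.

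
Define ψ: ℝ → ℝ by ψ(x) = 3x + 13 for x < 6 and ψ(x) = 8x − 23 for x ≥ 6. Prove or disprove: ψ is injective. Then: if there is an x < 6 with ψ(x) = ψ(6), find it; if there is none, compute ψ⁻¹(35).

4

Both pieces are strictly increasing (slopes 3 and 8), so each is injective on its own interval.
The left piece maps (−∞, 6) onto (−∞, 31); the right piece maps [6, ∞) onto [25, ∞).
These images overlap. In particular ψ(6) = 25 (right piece), and solving 3x + 13 = 25 on the left piece gives x = 4 < 6.
So ψ(4) = ψ(6) with 4 ≠ 6, and ψ is not injective. This x = 4 is the requested value below 6.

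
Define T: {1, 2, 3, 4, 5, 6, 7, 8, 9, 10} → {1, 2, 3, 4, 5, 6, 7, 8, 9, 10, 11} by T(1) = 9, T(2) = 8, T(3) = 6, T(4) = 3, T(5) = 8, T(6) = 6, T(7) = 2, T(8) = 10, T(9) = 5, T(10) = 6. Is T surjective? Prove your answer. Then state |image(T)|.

No element maps to 1, so T is not surjective.
The image of T is {2, 3, 5, 6, 8, 9, 10}, which has 7 elements.

7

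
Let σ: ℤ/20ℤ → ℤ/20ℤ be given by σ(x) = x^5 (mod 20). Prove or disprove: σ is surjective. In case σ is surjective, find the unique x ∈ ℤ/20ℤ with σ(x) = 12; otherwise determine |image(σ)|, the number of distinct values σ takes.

15

σ(0) = 0^5 = 0.
σ(10): Repeated squaring mod 20: 10^1 ≡ 10, 10^2 ≡ 10² = 100 ≡ 0, 10^4 ≡ 0² = 0. Since 5 = 4 + 1, 10^5 ≡ 0·10: 0·10 = 0. So 10^5 ≡ 0 (mod 20).
So σ(0) = σ(10) = 0 while 0 ≠ 10, therefore σ is not injective.
A non-injective map from the 20-element set ℤ/20ℤ to itself takes at most 19 distinct values, so it cannot be surjective. Therefore σ is not surjective.
Since σ is not surjective, we determine |image(σ)|. Computing x^5 mod 20 for each x (by repeated squaring, reducing mod 20 at every step), the values σ(0), σ(1), …, σ(19) are: 0, 1, 12, 3, 4, 5, 16, 7, 8, 9, 0, 11, 12, 13, 4, 15, 16, 17, 8, 19.
The distinct values are {0, 1, 3, 4, 5, 7, 8, 9, 11, 12, 13, 15, 16, 17, 19}; there are 15 of them.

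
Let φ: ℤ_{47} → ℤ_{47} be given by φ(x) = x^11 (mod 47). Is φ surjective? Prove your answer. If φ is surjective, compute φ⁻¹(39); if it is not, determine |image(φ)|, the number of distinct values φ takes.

Since 47 is prime, the nonzero elements of ℤ_{47} form a cyclic group of order 46.
As gcd(11, 46) = 1, raising to the 11th power is a bijection on this group: if x_1^11 ≡ x_2^11 then (x_1x_2^{−1})^11 = 1, and the only element of order dividing gcd(11, 46) = 1 is 1, so x_1 = x_2.
With φ(0) = 0 this makes φ injective on all of ℤ_{47}, hence bijective (finite equal-size domain and codomain). In particular φ is surjective.
Since φ is surjective, we find the preimage of 39. The inverse of x ↦ x^11 on (ℤ_{47})^× is x ↦ x^21, because 11·21 = 231 = 5·46 + 1 ≡ 1 (mod 46) and x^{46} = 1 for x ≠ 0 (Fermat). So φ⁻¹(39) = 39^21 mod 47.
Repeated squaring mod 47: 39^1 ≡ 39, 39^2 ≡ 39² = 1521 ≡ 17, 39^4 ≡ 17² = 289 ≡ 7, 39^8 ≡ 7² = 49 ≡ 2, 39^16 ≡ 2² = 4. Since 21 = 16 + 4 + 1, 39^21 ≡ 4·7·39: 4·7 = 28, then 28·39 = 1092 ≡ 11. So 39^21 ≡ 11 (mod 47).
Hence φ⁻¹(39) = 11.

11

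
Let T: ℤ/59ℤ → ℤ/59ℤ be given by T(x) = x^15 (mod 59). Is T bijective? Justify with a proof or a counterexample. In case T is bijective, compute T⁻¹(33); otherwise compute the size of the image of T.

32

Since 59 is prime, the nonzero elements of ℤ/59ℤ form a cyclic group of order 58.
As gcd(15, 58) = 1, raising to the 15th power is a bijection on this group: if u^15 ≡ v^15 then (uv^{−1})^15 = 1, and the only element of order dividing gcd(15, 58) = 1 is 1, so u = v.
With T(0) = 0 this makes T injective on all of ℤ/59ℤ, hence bijective (finite equal-size domain and codomain). In particular T is bijective.
Since T is bijective, we find the preimage of 33. The inverse of x ↦ x^15 on (ℤ/59ℤ)^× is x ↦ x^31, because 15·31 = 465 = 8·58 + 1 ≡ 1 (mod 58) and x^{58} = 1 for x ≠ 0 (Fermat). So T⁻¹(33) = 33^31 mod 59.
Repeated squaring mod 59: 33^1 ≡ 33, 33^2 ≡ 33² = 1089 ≡ 27, 33^4 ≡ 27² = 729 ≡ 21, 33^8 ≡ 21² = 441 ≡ 28, 33^16 ≡ 28² = 784 ≡ 17. Since 31 = 16 + 8 + 4 + 2 + 1, 33^31 ≡ 17·28·21·27·33: 17·28 = 476 ≡ 4, then 4·21 = 84 ≡ 25, then 25·27 = 675 ≡ 26, then 26·33 = 858 ≡ 32. So 33^31 ≡ 32 (mod 59).
Hence T⁻¹(33) = 32.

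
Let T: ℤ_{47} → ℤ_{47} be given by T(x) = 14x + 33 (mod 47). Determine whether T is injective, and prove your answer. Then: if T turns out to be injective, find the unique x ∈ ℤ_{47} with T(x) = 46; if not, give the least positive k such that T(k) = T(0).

11

Suppose T(a) = T(b) in ℤ_{47}. Then 14a + 33 ≡ 14b + 33 (mod 47), hence 14(a − b) ≡ 0 (mod 47).
Since gcd(14, 47) = 1, 14 is invertible modulo 47, so a − b ≡ 0 (mod 47), i.e. a = b.
Hence T is injective.
We now compute 14⁻¹ mod 47 explicitly. Euclid's algorithm: 47 = 3·14 + 5, 14 = 2·5 + 4, 5 = 1·4 + 1; back-substituting gives 1 = 37·14 − 11·47, so 14⁻¹ ≡ 37 (mod 47).
Since T is injective, we find T⁻¹(46): we need 14x ≡ 46 − 33 ≡ 13 (mod 47). Using 14⁻¹ = 37: x ≡ 37·13 = 481 = 10·47 + 11, so x = 11.
Check: T(11) = 14·11 + 33 = 187 = 3·47 + 46 ≡ 46 (mod 47).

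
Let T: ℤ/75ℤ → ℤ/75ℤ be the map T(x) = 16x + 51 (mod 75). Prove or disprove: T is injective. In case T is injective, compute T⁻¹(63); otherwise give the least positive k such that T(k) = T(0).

If T(s) = T(t), then 16s ≡ 16t (mod 75). Because gcd(16, 75) = 1, we may cancel 16 to get s ≡ t (mod 75).
Hence T is injective.
We now compute 16⁻¹ mod 75 explicitly. Euclid's algorithm: 75 = 4·16 + 11, 16 = 1·11 + 5, 11 = 2·5 + 1; back-substituting gives 1 = 61·16 − 13·75, so 16⁻¹ ≡ 61 (mod 75).
Since T is injective, we compute T⁻¹(63): solve 16x + 51 ≡ 63 (mod 75), i.e. 16x ≡ 12 (mod 75).
Multiplying by 16⁻¹ = 61 gives x ≡ 61·12 = 732 = 9·75 + 57 ≡ 57 (mod 75).
Check: T(57) = 16·57 + 51 = 963 = 12·75 + 63 ≡ 63 (mod 75).

57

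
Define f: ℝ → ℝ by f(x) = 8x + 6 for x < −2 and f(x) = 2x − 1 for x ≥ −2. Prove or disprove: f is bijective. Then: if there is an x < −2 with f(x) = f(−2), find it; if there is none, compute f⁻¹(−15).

-21/8

Both pieces are strictly increasing (slopes 8 and 2), so each is injective on its own interval.
The left piece maps (−∞, −2) onto (−∞, −10); the right piece maps [−2, ∞) onto [−5, ∞).
The images leave a gap (−10 has no preimage), so f is not surjective, hence not bijective.
Because the two images are disjoint, no x < −2 has f(x) = f(−2), so we compute f⁻¹(−15): −15 lies in (−∞, −10), so solve 8x + 6 = −15: x = (−15 − 6)/8 = −21/8.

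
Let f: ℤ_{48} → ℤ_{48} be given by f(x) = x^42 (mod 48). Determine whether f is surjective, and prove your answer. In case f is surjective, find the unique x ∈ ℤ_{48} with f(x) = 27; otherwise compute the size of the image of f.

6

f(2): Repeated squaring mod 48: 2^1 ≡ 2, 2^2 ≡ 2² = 4, 2^4 ≡ 4² = 16, 2^8 ≡ 16² = 256 ≡ 16, 2^16 ≡ 16² = 256 ≡ 16, 2^32 ≡ 16² = 256 ≡ 16. Since 42 = 32 + 8 + 2, 2^42 ≡ 16·16·4: 16·16 = 256 ≡ 16, then 16·4 = 64 ≡ 16. So 2^42 ≡ 16 (mod 48).
f(4): Repeated squaring mod 48: 4^1 ≡ 4, 4^2 ≡ 4² = 16, 4^4 ≡ 16² = 256 ≡ 16, 4^8 ≡ 16² = 256 ≡ 16, 4^16 ≡ 16² = 256 ≡ 16, 4^32 ≡ 16² = 256 ≡ 16. Since 42 = 32 + 8 + 2, 4^42 ≡ 16·16·16: 16·16 = 256 ≡ 16, then 16·16 = 256 ≡ 16. So 4^42 ≡ 16 (mod 48).
So f(2) = f(4) = 16 while 2 ≠ 4, thus f is not injective.
A non-injective map from the 48-element set ℤ_{48} to itself takes at most 47 distinct values, so it cannot be surjective. Therefore f is not surjective.
Since f is not surjective, we determine |image(f)|. Computing x^42 mod 48 for each x (by repeated squaring, reducing mod 48 at every step), the values f(0), f(1), …, f(47) are: 0, 1, 16, 9, 16, 25, 0, 1, 16, 33, 16, 25, 0, 25, 16, 33, 16, 1, 0, 25, 16, 9, 16, 1, 0, 1, 16, 9, 16, 25, 0, 1, 16, 33, 16, 25, 0, 25, 16, 33, 16, 1, 0, 25, 16, 9, 16, 1.
The distinct values are {0, 1, 9, 16, 25, 33}; there are 6 of them.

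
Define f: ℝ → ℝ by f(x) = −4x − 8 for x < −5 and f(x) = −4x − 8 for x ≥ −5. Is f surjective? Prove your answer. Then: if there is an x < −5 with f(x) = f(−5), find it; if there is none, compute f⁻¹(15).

-23/4

Both pieces are strictly decreasing (slopes −4 and −4), so each is injective on its own interval.
The left piece maps (−∞, −5) onto (12, ∞); the right piece maps [−5, ∞) onto (−∞, 12].
These images together cover ℝ, so f is surjective.
Because the two images are disjoint, no x < −5 has f(x) = f(−5), so we compute f⁻¹(15): 15 lies in (12, ∞), so solve −4x − 8 = 15: x = (15 + 8)/(−4) = −23/4.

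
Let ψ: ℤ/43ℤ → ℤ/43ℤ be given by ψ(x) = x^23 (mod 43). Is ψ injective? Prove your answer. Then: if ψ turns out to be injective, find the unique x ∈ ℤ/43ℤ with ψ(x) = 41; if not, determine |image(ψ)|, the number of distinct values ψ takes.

Since 43 is prime, the nonzero elements of ℤ/43ℤ form a cyclic group of order 42.
As gcd(23, 42) = 1, raising to the 23rd power is a bijection on this group: if s^23 ≡ t^23 then (st^{−1})^23 = 1, and the only element of order dividing gcd(23, 42) = 1 is 1, so s = t.
With ψ(0) = 0 this makes ψ injective on all of ℤ/43ℤ, hence bijective (finite equal-size domain and codomain). In particular ψ is injective.
Since ψ is injective, we find the preimage of 41. The inverse of x ↦ x^23 on (ℤ/43ℤ)^× is x ↦ x^11, because 23·11 = 253 = 6·42 + 1 ≡ 1 (mod 42) and x^{42} = 1 for x ≠ 0 (Fermat). So ψ⁻¹(41) = 41^11 mod 43.
Repeated squaring mod 43: 41^1 ≡ 41, 41^2 ≡ 41² = 1681 ≡ 4, 41^4 ≡ 4² = 16, 41^8 ≡ 16² = 256 ≡ 41. Since 11 = 8 + 2 + 1, 41^11 ≡ 41·4·41: 41·4 = 164 ≡ 35, then 35·41 = 1435 ≡ 16. So 41^11 ≡ 16 (mod 43).
Hence ψ⁻¹(41) = 16.

16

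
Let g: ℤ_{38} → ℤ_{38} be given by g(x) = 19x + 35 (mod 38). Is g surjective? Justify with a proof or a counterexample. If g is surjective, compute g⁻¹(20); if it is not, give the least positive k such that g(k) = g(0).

2

Recall: g is surjective if every y in the codomain equals g(x) for some x in the domain.
Since gcd(19, 38) = 19, we have 19x ≡ 0 (mod 19) for all x, so g(x) ≡ 16 (mod 19).
But 0 ≢ 16 (mod 19), so 0 ∈ ℤ_{38} has no preimage. Therefore g is not surjective.
Since g is not surjective, we find the least positive k with g(k) = g(0): this means 19k ≡ 0 (mod 38), i.e. 38 ∣ 19k. Since gcd(19, 38) = 19, dividing through by 19 this holds exactly when 2 ∣ k.
The smallest positive such k is 2.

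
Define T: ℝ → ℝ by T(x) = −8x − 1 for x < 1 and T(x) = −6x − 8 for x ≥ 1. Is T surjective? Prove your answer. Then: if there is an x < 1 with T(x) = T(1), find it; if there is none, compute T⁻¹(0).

Both pieces are strictly decreasing (slopes −8 and −6), so each is injective on its own interval.
The left piece maps (−∞, 1) onto (−9, ∞); the right piece maps [1, ∞) onto (−∞, −14].
The union (−9, ∞) ∪ (−∞, −14] omits the interval between −9 and −14; in particular −9 has no preimage. So T is not surjective.
Because the two images are disjoint, no x < 1 has T(x) = T(1), so we compute T⁻¹(0): 0 lies in (−9, ∞), so solve −8x − 1 = 0: x = (0 + 1)/(−8) = −1/8.

-1/8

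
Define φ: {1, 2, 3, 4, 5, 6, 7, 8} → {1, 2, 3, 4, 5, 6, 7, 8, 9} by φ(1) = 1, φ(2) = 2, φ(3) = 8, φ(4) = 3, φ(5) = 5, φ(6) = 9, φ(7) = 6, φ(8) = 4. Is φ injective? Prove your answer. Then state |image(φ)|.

The values φ(1), …, φ(8) are 1, 2, 8, 3, 5, 9, 6, 4 — all distinct.
So φ(x_1) = φ(x_2) only when x_1 = x_2, and φ is injective.
The image of φ is {1, 2, 3, 4, 5, 6, 8, 9}, which has 8 elements.

8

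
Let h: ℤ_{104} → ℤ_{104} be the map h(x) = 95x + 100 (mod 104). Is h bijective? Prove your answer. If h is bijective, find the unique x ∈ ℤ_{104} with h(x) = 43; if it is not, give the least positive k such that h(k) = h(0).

41

Recall that h is injective when h(x_1) = h(x_2) forces x_1 = x_2.
Suppose h(x_1) = h(x_2) in ℤ_{104}. Then 95x_1 + 100 ≡ 95x_2 + 100 (mod 104), so 95(x_1 − x_2) ≡ 0 (mod 104).
Since gcd(95, 104) = 1, 95 is invertible modulo 104, therefore x_1 − x_2 ≡ 0 (mod 104), i.e. x_1 = x_2.
We now compute 95⁻¹ mod 104 explicitly. Euclid's algorithm: 104 = 1·95 + 9, 95 = 10·9 + 5, 9 = 1·5 + 4, 5 = 1·4 + 1; back-substituting gives 1 = 23·95 − 21·104, so 95⁻¹ ≡ 23 (mod 104).
Then y ↦ 23(y − 100) is a two-sided inverse to h, so every y ∈ ℤ_{104} has a preimage.
Therefore h is bijective.
Since h is bijective, we find h⁻¹(43): we need 95x ≡ 43 − 100 ≡ 47 (mod 104). Using 95⁻¹ = 23: x ≡ 23·47 = 1081 = 10·104 + 41, so x = 41.
Check: h(41) = 95·41 + 100 = 3995 = 38·104 + 43 ≡ 43 (mod 104).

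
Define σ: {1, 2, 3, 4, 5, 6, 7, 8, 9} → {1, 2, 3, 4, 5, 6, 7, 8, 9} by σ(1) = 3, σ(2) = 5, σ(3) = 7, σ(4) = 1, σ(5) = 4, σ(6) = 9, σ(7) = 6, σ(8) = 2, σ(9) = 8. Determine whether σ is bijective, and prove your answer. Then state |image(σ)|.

The values 3, 5, 7, 1, 4, 9, 6, 2, 8 are a permutation of {1, 2, 3, 4, 5, 6, 7, 8, 9}: each element appears exactly once.
So σ is injective and surjective, hence bijective.
The image of σ is {1, 2, 3, 4, 5, 6, 7, 8, 9}, which has 9 elements.

9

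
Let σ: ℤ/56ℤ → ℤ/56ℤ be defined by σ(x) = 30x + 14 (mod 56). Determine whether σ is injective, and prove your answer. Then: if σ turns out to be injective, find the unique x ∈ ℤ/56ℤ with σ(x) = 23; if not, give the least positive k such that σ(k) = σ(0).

28

We have gcd(30, 56) = 2 > 1. Taking x_1 = 0 and x_2 = 28: σ(0) = 14 and σ(28) = 30·28 + 14 = 854 ≡ 14 (mod 56).
So σ(0) = σ(28) while 0 ≠ 28, so σ is not injective.
Since σ is not injective, we find the least positive k with σ(k) = σ(0): this means 30k ≡ 0 (mod 56), i.e. 56 ∣ 30k. Since gcd(30, 56) = 2, dividing through by 2 this holds exactly when 28 ∣ 15k, and as gcd(15, 28) = 1, exactly when 28 ∣ k.
The smallest positive such k is 28.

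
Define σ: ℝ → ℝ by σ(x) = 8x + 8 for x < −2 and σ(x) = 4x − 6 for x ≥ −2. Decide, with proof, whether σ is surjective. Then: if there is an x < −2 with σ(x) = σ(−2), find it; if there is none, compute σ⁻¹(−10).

-11/4

Both pieces are strictly increasing (slopes 8 and 4), so each is injective on its own interval.
The left piece maps (−∞, −2) onto (−∞, −8); the right piece maps [−2, ∞) onto [−14, ∞).
The union (−∞, −8) ∪ [−14, ∞) covers ℝ, so σ is surjective.
For the follow-up: the images overlap, so an x < −2 with σ(x) = σ(−2) exists. σ(−2) = −14; solving 8x + 8 = −14 for x < −2 gives x = (−14 − 8)/8 = −11/4.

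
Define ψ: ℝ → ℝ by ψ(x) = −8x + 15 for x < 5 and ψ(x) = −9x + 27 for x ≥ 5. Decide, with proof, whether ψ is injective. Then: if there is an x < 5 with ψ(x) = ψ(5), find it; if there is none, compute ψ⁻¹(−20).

Both pieces are strictly decreasing (slopes −8 and −9), so each is injective on its own interval.
The left piece maps (−∞, 5) onto (−25, ∞); the right piece maps [5, ∞) onto (−∞, −18].
These images overlap. In particular ψ(5) = −18 (right piece), and solving −8x + 15 = −18 on the left piece gives x = 33/8 < 5.
So ψ(33/8) = ψ(5) with 33/8 ≠ 5, and ψ is not injective. This x = 33/8 is the requested value below 5.

33/8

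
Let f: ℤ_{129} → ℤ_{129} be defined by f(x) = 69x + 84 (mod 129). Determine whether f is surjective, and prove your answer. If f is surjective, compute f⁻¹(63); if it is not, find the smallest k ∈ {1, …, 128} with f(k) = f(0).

43

Since gcd(69, 129) = 3, we have 69x ≡ 0 (mod 3) for all x, so f(x) ≡ 0 (mod 3).
But 1 ≢ 0 (mod 3), so 1 ∈ ℤ_{129} has no preimage. Thus f is not surjective.
Since f is not surjective, we find the least positive k with f(k) = f(0): this means 69k ≡ 0 (mod 129), i.e. 129 ∣ 69k. Since gcd(69, 129) = 3, dividing through by 3 this holds exactly when 43 ∣ 23k, and as gcd(23, 43) = 1, exactly when 43 ∣ k.
The smallest positive such k is 43.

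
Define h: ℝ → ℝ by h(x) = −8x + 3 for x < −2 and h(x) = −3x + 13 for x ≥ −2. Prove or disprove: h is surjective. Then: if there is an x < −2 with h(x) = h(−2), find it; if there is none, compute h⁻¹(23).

Both pieces are strictly decreasing (slopes −8 and −3), so each is injective on its own interval.
The left piece maps (−∞, −2) onto (19, ∞); the right piece maps [−2, ∞) onto (−∞, 19].
These images together cover ℝ, so h is surjective.
Because the two images are disjoint, no x < −2 has h(x) = h(−2), so we compute h⁻¹(23): 23 lies in (19, ∞), so solve −8x + 3 = 23: x = (23 − 3)/(−8) = −5/2.

-5/2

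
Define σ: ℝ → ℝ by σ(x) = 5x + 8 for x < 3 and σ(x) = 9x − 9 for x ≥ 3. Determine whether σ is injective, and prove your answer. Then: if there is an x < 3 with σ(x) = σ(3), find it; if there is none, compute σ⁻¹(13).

2

Both pieces are strictly increasing (slopes 5 and 9), so each is injective on its own interval.
The left piece maps (−∞, 3) onto (−∞, 23); the right piece maps [3, ∞) onto [18, ∞).
These images overlap. In particular σ(3) = 18 (right piece), and solving 5x + 8 = 18 on the left piece gives x = 2 < 3.
So σ(2) = σ(3) with 2 ≠ 3, and σ is not injective. This x = 2 is the requested value below 3.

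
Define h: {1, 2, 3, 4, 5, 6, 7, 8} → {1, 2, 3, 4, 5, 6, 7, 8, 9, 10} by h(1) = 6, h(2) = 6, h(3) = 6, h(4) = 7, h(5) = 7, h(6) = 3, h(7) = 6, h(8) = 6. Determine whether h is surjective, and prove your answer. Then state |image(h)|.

No element maps to 1, so h is not surjective.
The image of h is {3, 6, 7}, which has 3 elements.

3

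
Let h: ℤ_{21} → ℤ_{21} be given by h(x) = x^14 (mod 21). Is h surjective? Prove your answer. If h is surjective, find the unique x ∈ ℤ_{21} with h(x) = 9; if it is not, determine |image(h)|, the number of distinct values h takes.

h(2): Repeated squaring mod 21: 2^1 ≡ 2, 2^2 ≡ 2² = 4, 2^4 ≡ 4² = 16, 2^8 ≡ 16² = 256 ≡ 4. Since 14 = 8 + 4 + 2, 2^14 ≡ 4·16·4: 4·16 = 64 ≡ 1, then 1·4 = 4. So 2^14 ≡ 4 (mod 21).
h(5): Repeated squaring mod 21: 5^1 ≡ 5, 5^2 ≡ 5² = 25 ≡ 4, 5^4 ≡ 4² = 16, 5^8 ≡ 16² = 256 ≡ 4. Since 14 = 8 + 4 + 2, 5^14 ≡ 4·16·4: 4·16 = 64 ≡ 1, then 1·4 = 4. So 5^14 ≡ 4 (mod 21).
So h(2) = h(5) = 4 while 2 ≠ 5, hence h is not injective.
A non-injective map from the 21-element set ℤ_{21} to itself takes at most 20 distinct values, so it cannot be surjective. Thus h is not surjective.
Since h is not surjective, we determine |image(h)|. Computing x^14 mod 21 for each x (by repeated squaring, reducing mod 21 at every step), the values h(0), h(1), …, h(20) are: 0, 1, 4, 9, 16, 4, 15, 7, 1, 18, 16, 16, 18, 1, 7, 15, 4, 16, 9, 4, 1.
The distinct values are {0, 1, 4, 7, 9, 15, 16, 18}; there are 8 of them.

8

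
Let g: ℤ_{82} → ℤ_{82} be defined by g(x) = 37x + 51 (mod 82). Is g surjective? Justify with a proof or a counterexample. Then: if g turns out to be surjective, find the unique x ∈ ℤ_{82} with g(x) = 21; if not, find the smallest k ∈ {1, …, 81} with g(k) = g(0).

28

Since gcd(37, 82) = 1, 37 is invertible modulo 82. Euclid's algorithm: 82 = 2·37 + 8, 37 = 4·8 + 5, 8 = 1·5 + 3, 5 = 1·3 + 2, 3 = 1·2 + 1; back-substituting gives 1 = 51·37 − 23·82, so 37⁻¹ ≡ 51 (mod 82).
Then y ↦ 51(y − 51) is a two-sided inverse to g, so every y ∈ ℤ_{82} has a preimage.
Hence g is surjective.
Since g is surjective, we compute g⁻¹(21): solve 37x + 51 ≡ 21 (mod 82), i.e. 37x ≡ 52 (mod 82).
Multiplying by 37⁻¹ = 51 gives x ≡ 51·52 = 2652 = 32·82 + 28 ≡ 28 (mod 82).
Check: g(28) = 37·28 + 51 = 1087 = 13·82 + 21 ≡ 21 (mod 82).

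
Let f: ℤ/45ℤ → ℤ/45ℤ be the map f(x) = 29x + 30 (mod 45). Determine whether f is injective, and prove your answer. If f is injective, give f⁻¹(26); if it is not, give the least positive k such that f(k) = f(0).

34

Recall that f is injective when f(u) = f(v) forces u = v.
If f(u) = f(v), then 29u ≡ 29v (mod 45). Because gcd(29, 45) = 1, we may cancel 29 to get u ≡ v (mod 45).
So f is injective.
We now compute 29⁻¹ mod 45 explicitly. Euclid's algorithm: 45 = 1·29 + 16, 29 = 1·16 + 13, 16 = 1·13 + 3, 13 = 4·3 + 1; back-substituting gives 1 = 14·29 − 9·45, so 29⁻¹ ≡ 14 (mod 45).
Since f is injective, we find f⁻¹(26): we need 29x ≡ 26 − 30 ≡ 41 (mod 45). Using 29⁻¹ = 14: x ≡ 14·41 = 574 = 12·45 + 34, so x = 34.
Check: f(34) = 29·34 + 30 = 1016 = 22·45 + 26 ≡ 26 (mod 45).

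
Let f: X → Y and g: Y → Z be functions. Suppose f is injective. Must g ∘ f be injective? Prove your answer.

not injective

No. Take X = Y = Z = {0, 1}, f = identity (injective), and g(x) = 0 for every x.
Then (g ∘ f)(0) = 0 = (g ∘ f)(1) with 0 ≠ 1, so g ∘ f is not injective.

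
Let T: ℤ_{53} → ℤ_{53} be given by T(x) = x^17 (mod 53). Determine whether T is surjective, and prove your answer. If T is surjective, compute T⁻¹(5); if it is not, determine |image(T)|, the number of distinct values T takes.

Since 53 is prime, the nonzero elements of ℤ_{53} form a cyclic group of order 52.
As gcd(17, 52) = 1, raising to the 17th power is a bijection on this group: if a^17 ≡ b^17 then (ab^{−1})^17 = 1, and the only element of order dividing gcd(17, 52) = 1 is 1, so a = b.
With T(0) = 0 this makes T injective on all of ℤ_{53}, hence bijective (finite equal-size domain and codomain). In particular T is surjective.
Since T is surjective, we find the preimage of 5. The inverse of x ↦ x^17 on (ℤ_{53})^× is x ↦ x^49, because 17·49 = 833 = 16·52 + 1 ≡ 1 (mod 52) and x^{52} = 1 for x ≠ 0 (Fermat). So T⁻¹(5) = 5^49 mod 53.
Repeated squaring mod 53: 5^1 ≡ 5, 5^2 ≡ 5² = 25, 5^4 ≡ 25² = 625 ≡ 42, 5^8 ≡ 42² = 1764 ≡ 15, 5^16 ≡ 15² = 225 ≡ 13, 5^32 ≡ 13² = 169 ≡ 10. Since 49 = 32 + 16 + 1, 5^49 ≡ 10·13·5: 10·13 = 130 ≡ 24, then 24·5 = 120 ≡ 14. So 5^49 ≡ 14 (mod 53).
Hence T⁻¹(5) = 14.

14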